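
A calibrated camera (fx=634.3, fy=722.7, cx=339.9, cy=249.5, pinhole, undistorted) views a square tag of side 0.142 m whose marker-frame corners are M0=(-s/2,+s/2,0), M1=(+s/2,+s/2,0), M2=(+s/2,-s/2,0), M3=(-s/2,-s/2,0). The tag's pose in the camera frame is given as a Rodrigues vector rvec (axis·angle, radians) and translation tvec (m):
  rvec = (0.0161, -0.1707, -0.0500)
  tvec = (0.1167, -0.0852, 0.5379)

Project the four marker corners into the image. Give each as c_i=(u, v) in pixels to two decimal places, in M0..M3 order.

c0=(400.35, 234.88) c1=(558.49, 226.00) c2=(551.70, 39.04) c3=(392.38, 39.38)

Intrinsics K: fx=634.3, fy=722.7, cx=339.9, cy=249.5
Marker side s = 0.142 m; corners in marker frame (Z=0):
  M0 = (-0.0710, +0.0710, 0)
  M1 = (+0.0710, +0.0710, 0)
  M2 = (+0.0710, -0.0710, 0)
  M3 = (-0.0710, -0.0710, 0)
rvec = (0.0161, -0.1707, -0.0500), |rvec| = θ = 0.17860 rad = 10.233°
Rodrigues: sinθ=0.17765, 1−cosθ=0.01591; R = I + sinθ·[k]× + (1−cosθ)·[k]×²:
    [+0.98422 +0.04836 -0.17020]
    [-0.05111 +0.99862 -0.01176]
    [+0.16939 +0.02027 +0.98534]
t = (0.1167, -0.0852, 0.5379) m
M0: Pc = R·M0+t = (+0.05025, -0.01067, +0.52731); u = 634.3·(+0.05025)/0.52731 + 339.9 = 400.3502, v = 722.7·(-0.01067)/0.52731 + 249.5 = 234.8774
M1: Pc = R·M1+t = (+0.19001, -0.01793, +0.55137); u = 634.3·(+0.19001)/0.55137 + 339.9 = 558.4946, v = 722.7·(-0.01793)/0.55137 + 249.5 = 226.0034
M2: Pc = R·M2+t = (+0.18315, -0.15973, +0.54849); u = 634.3·(+0.18315)/0.54849 + 339.9 = 551.6996, v = 722.7·(-0.15973)/0.54849 + 249.5 = 39.0350
M3: Pc = R·M3+t = (+0.04339, -0.15247, +0.52443); u = 634.3·(+0.04339)/0.52443 + 339.9 = 392.3755, v = 722.7·(-0.15247)/0.52443 + 249.5 = 39.3823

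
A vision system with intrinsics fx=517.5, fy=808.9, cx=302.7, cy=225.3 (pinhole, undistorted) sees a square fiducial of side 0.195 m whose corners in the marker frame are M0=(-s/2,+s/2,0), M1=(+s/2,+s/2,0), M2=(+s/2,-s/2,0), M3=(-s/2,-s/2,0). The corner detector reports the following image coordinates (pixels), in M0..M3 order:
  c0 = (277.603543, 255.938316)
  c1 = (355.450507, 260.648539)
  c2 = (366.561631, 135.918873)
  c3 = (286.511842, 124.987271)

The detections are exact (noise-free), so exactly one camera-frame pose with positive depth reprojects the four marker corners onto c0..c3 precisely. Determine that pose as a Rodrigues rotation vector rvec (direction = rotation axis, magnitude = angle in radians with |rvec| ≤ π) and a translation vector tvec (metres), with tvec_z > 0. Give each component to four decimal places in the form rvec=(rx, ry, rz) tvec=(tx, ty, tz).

rvec=(0.2265, -0.2863, 0.0825) tvec=(0.0459, -0.0445, 1.2090)

Intrinsics K: fx=517.5, fy=808.9, cx=302.7, cy=225.3
Marker side s = 0.195 m; corners in marker frame (Z=0):
  M0 = (-0.0975, +0.0975, 0)
  M1 = (+0.0975, +0.0975, 0)
  M2 = (+0.0975, -0.0975, 0)
  M3 = (-0.0975, -0.0975, 0)
Detected image corners:
  c0 = (277.603543, 255.938316) px
  c1 = (355.450507, 260.648539) px
  c2 = (366.561631, 135.918873) px
  c3 = (286.511842, 124.987271) px
Planar DLT: solve 8×8 A·h = b for H (H[2,2]=1):
  H  [+481.60061 +4.28525 +322.36696]
  H  [+86.28462 +688.92125 +195.54493]
  H  [+0.23896 +0.17338 +1.00000]
B = K⁻¹H; ‖b₁‖=0.827142, ‖b₂‖=0.827142; λ = 2/(‖b₁‖+‖b₂‖) = 1.208983, sign → tz>0 ⇒ λ=+1.208983
r₁ = λ·B[:,0] = (+0.95613,+0.04850,+0.28890); r₂ = λ·B[:,1] = (-0.11260,+0.97128,+0.20962)
r₃ = r₁×r₂ = (-0.27043,-0.23295,+0.93413); SVD([r₁ r₂ r₃]) → R = UVᵀ:
  R  [+0.95613 -0.11260 -0.27043]
  R  [+0.04850 +0.97128 -0.23295]
  R  [+0.28890 +0.20962 +0.93413]
t = (+0.04595, -0.04447, +1.20898) m
tr R = 2.861539; θ = arccos((tr R − 1)/2) = 0.374284 rad = 21.445°
axis k = ((R−Rᵀ)₃₂, (R−Rᵀ)₁₃, (R−Rᵀ)₂₁) / (2 sinθ) = (+0.605258, -0.764934, +0.220314)
rvec = θ·k = (+0.226539, -0.286302, +0.082460)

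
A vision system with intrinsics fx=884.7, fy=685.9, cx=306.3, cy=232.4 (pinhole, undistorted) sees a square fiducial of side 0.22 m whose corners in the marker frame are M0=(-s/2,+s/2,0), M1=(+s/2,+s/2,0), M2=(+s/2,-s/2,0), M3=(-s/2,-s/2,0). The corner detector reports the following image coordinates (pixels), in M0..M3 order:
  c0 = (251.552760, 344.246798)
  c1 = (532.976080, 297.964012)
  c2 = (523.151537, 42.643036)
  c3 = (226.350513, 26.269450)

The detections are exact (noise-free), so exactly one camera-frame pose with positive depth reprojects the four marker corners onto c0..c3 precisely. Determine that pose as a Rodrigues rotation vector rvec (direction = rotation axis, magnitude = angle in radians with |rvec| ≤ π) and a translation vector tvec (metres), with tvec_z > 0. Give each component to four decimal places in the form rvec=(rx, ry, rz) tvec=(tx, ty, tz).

Intrinsics K: fx=884.7, fy=685.9, cx=306.3, cy=232.4
Marker side s = 0.22 m; corners in marker frame (Z=0):
  M0 = (-0.1100, +0.1100, 0)
  M1 = (+0.1100, +0.1100, 0)
  M2 = (+0.1100, -0.1100, 0)
  M3 = (-0.1100, -0.1100, 0)
Detected image corners:
  c0 = (251.552760, 344.246798) px
  c1 = (532.976080, 297.964012) px
  c2 = (523.151537, 42.643036) px
  c3 = (226.350513, 26.269450) px
Planar DLT: solve 8×8 A·h = b for H (H[2,2]=1):
  H  [+1698.10798 +145.16985 +399.63093]
  H  [+107.50304 +1319.42012 +179.80964]
  H  [+1.00300 +0.18101 +1.00000]
B = K⁻¹H; ‖b₁‖=1.873825, ‖b₂‖=1.873825; λ = 2/(‖b₁‖+‖b₂‖) = 0.533668, sign → tz>0 ⇒ λ=+0.533668
r₁ = λ·B[:,0] = (+0.83901,-0.09772,+0.53527); r₂ = λ·B[:,1] = (+0.05412,+0.99385,+0.09660)
r₃ = r₁×r₂ = (-0.54142,-0.05208,+0.83914); SVD([r₁ r₂ r₃]) → R = UVᵀ:
  R  [+0.83901 +0.05412 -0.54142]
  R  [-0.09772 +0.99385 -0.05208]
  R  [+0.53527 +0.09660 +0.83914]
t = (+0.05630, -0.04092, +0.53367) m
tr R = 2.672002; θ = arccos((tr R − 1)/2) = 0.580842 rad = 33.280°
axis k = ((R−Rᵀ)₃₂, (R−Rᵀ)₁₃, (R−Rᵀ)₂₁) / (2 sinθ) = (+0.135475, -0.981072, -0.138359)
rvec = θ·k = (+0.078690, -0.569848, -0.080365)

rvec=(0.0787, -0.5698, -0.0804) tvec=(0.0563, -0.0409, 0.5337)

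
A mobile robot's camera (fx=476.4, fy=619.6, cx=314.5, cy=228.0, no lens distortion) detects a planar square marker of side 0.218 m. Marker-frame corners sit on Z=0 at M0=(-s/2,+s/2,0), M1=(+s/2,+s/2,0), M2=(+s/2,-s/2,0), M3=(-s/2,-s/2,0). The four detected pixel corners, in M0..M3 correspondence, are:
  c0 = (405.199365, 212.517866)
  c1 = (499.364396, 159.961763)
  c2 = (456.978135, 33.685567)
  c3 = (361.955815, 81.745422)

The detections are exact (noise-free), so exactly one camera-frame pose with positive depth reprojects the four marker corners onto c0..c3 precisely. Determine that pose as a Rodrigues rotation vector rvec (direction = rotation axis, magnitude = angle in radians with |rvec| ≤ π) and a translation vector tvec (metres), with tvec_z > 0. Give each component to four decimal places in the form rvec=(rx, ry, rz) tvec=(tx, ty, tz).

Intrinsics K: fx=476.4, fy=619.6, cx=314.5, cy=228.0
Marker side s = 0.218 m; corners in marker frame (Z=0):
  M0 = (-0.1090, +0.1090, 0)
  M1 = (+0.1090, +0.1090, 0)
  M2 = (+0.1090, -0.1090, 0)
  M3 = (-0.1090, -0.1090, 0)
Detected image corners:
  c0 = (405.199365, 212.517866) px
  c1 = (499.364396, 159.961763) px
  c2 = (456.978135, 33.685567) px
  c3 = (361.955815, 81.745422) px
Planar DLT: solve 8×8 A·h = b for H (H[2,2]=1):
  H  [+498.61607 +184.99714 +431.58692]
  H  [-212.42631 +586.17375 +121.38116]
  H  [+0.15015 -0.02639 +1.00000]
B = K⁻¹H; ‖b₁‖=1.038655, ‖b₂‖=1.038655; λ = 2/(‖b₁‖+‖b₂‖) = 0.962784, sign → tz>0 ⇒ λ=+0.962784
r₁ = λ·B[:,0] = (+0.91225,-0.38328,+0.14456); r₂ = λ·B[:,1] = (+0.39064,+0.92019,-0.02540)
r₃ = r₁×r₂ = (-0.12328,+0.07965,+0.98917); SVD([r₁ r₂ r₃]) → R = UVᵀ:
  R  [+0.91225 +0.39064 -0.12328]
  R  [-0.38328 +0.92019 +0.07965]
  R  [+0.14456 -0.02540 +0.98917]
t = (+0.23663, -0.16567, +0.96278) m
tr R = 2.821612; θ = arccos((tr R − 1)/2) = 0.425565 rad = 24.383°
axis k = ((R−Rᵀ)₃₂, (R−Rᵀ)₁₃, (R−Rᵀ)₂₁) / (2 sinθ) = (-0.127231, -0.324396, -0.937326)
rvec = θ·k = (-0.054145, -0.138051, -0.398893)

rvec=(-0.0541, -0.1381, -0.3989) tvec=(0.2366, -0.1657, 0.9628)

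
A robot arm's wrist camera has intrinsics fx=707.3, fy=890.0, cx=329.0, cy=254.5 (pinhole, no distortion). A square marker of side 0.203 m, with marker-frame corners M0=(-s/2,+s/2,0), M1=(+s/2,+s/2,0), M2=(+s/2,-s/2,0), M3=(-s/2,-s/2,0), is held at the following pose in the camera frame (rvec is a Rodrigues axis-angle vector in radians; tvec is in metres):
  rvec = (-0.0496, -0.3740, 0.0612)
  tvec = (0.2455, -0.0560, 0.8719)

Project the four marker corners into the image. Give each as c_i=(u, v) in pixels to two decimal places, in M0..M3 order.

c0=(453.63, 295.51) c1=(591.22, 305.94) c2=(595.68, 108.38) c3=(460.47, 80.77)

Intrinsics K: fx=707.3, fy=890.0, cx=329.0, cy=254.5
Marker side s = 0.203 m; corners in marker frame (Z=0):
  M0 = (-0.1015, +0.1015, 0)
  M1 = (+0.1015, +0.1015, 0)
  M2 = (+0.1015, -0.1015, 0)
  M3 = (-0.1015, -0.1015, 0)
rvec = (-0.0496, -0.3740, 0.0612), |rvec| = θ = 0.38221 rad = 21.899°
Rodrigues: sinθ=0.37297, 1−cosθ=0.07216; R = I + sinθ·[k]× + (1−cosθ)·[k]×²:
    [+0.92906 -0.05056 -0.36646]
    [+0.06888 +0.99693 +0.03710]
    [+0.36346 -0.05971 +0.92969]
t = (0.2455, -0.0560, 0.8719) m
M0: Pc = R·M0+t = (+0.14607, +0.03820, +0.82895); u = 707.3·(+0.14607)/0.82895 + 329.0 = 453.6332, v = 890.0·(+0.03820)/0.82895 + 254.5 = 295.5104
M1: Pc = R·M1+t = (+0.33467, +0.05218, +0.90273); u = 707.3·(+0.33467)/0.90273 + 329.0 = 591.2161, v = 890.0·(+0.05218)/0.90273 + 254.5 = 305.9447
M2: Pc = R·M2+t = (+0.34493, -0.15020, +0.91485); u = 707.3·(+0.34493)/0.91485 + 329.0 = 595.6769, v = 890.0·(-0.15020)/0.91485 + 254.5 = 108.3829
M3: Pc = R·M3+t = (+0.15633, -0.16418, +0.84107); u = 707.3·(+0.15633)/0.84107 + 329.0 = 460.4681, v = 890.0·(-0.16418)/0.84107 + 254.5 = 80.7679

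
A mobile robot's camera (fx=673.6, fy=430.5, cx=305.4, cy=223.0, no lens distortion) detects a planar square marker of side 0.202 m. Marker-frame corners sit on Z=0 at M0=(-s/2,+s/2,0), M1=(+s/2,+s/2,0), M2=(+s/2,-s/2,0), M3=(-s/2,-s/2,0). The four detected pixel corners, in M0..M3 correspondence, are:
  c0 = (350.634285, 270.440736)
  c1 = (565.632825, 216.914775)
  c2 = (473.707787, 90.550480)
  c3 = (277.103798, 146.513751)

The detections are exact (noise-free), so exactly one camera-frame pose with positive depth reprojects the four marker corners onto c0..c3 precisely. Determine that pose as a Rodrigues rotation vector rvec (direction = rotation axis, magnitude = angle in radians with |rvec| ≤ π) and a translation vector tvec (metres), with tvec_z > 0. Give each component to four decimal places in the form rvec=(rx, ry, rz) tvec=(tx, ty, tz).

rvec=(-0.1844, 0.1937, -0.3721) tvec=(0.0991, -0.0627, 0.6217)

Intrinsics K: fx=673.6, fy=430.5, cx=305.4, cy=223.0
Marker side s = 0.202 m; corners in marker frame (Z=0):
  M0 = (-0.1010, +0.1010, 0)
  M1 = (+0.1010, +0.1010, 0)
  M2 = (+0.1010, -0.1010, 0)
  M3 = (-0.1010, -0.1010, 0)
Detected image corners:
  c0 = (350.634285, 270.440736) px
  c1 = (565.632825, 216.914775) px
  c2 = (473.707787, 90.550480) px
  c3 = (277.103798, 146.513751) px
Planar DLT: solve 8×8 A·h = b for H (H[2,2]=1):
  H  [+914.45976 +265.31388 +412.77226]
  H  [-315.88440 +557.20128 +179.61683]
  H  [-0.24661 -0.34334 +1.00000]
B = K⁻¹H; ‖b₁‖=1.608462, ‖b₂‖=1.608462; λ = 2/(‖b₁‖+‖b₂‖) = 0.621712, sign → tz>0 ⇒ λ=+0.621712
r₁ = λ·B[:,0] = (+0.91353,-0.37677,-0.15332); r₂ = λ·B[:,1] = (+0.34166,+0.91526,-0.21346)
r₃ = r₁×r₂ = (+0.22075,+0.14262,+0.96485); SVD([r₁ r₂ r₃]) → R = UVᵀ:
  R  [+0.91353 +0.34166 +0.22075]
  R  [-0.37677 +0.91526 +0.14262]
  R  [-0.15332 -0.21346 +0.96485]
t = (+0.09910, -0.06265, +0.62171) m
tr R = 2.793639; θ = arccos((tr R − 1)/2) = 0.458269 rad = 26.257°
axis k = ((R−Rᵀ)₃₂, (R−Rᵀ)₁₃, (R−Rᵀ)₂₁) / (2 sinθ) = (-0.402446, +0.422781, -0.811969)
rvec = θ·k = (-0.184429, +0.193748, -0.372100)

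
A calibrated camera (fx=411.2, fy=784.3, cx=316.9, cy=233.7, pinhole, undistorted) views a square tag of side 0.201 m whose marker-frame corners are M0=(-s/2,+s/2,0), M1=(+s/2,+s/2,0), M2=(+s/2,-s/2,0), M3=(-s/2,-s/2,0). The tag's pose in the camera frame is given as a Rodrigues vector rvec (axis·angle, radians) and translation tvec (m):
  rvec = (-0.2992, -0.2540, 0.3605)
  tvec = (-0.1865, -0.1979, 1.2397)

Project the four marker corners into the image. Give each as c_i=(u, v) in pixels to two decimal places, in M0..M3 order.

Intrinsics K: fx=411.2, fy=784.3, cx=316.9, cy=233.7
Marker side s = 0.201 m; corners in marker frame (Z=0):
  M0 = (-0.1005, +0.1005, 0)
  M1 = (+0.1005, +0.1005, 0)
  M2 = (+0.1005, -0.1005, 0)
  M3 = (-0.1005, -0.1005, 0)
rvec = (-0.2992, -0.2540, 0.3605), |rvec| = θ = 0.53291 rad = 30.534°
Rodrigues: sinθ=0.50805, 1−cosθ=0.13867; R = I + sinθ·[k]× + (1−cosθ)·[k]×²:
    [+0.90504 -0.30657 -0.29481]
    [+0.38078 +0.89283 +0.24053]
    [+0.18948 -0.32995 +0.92479]
t = (-0.1865, -0.1979, 1.2397) m
M0: Pc = R·M0+t = (-0.30827, -0.14644, +1.18750); u = 411.2·(-0.30827)/1.18750 + 316.9 = 210.1550, v = 784.3·(-0.14644)/1.18750 + 233.7 = 136.9821
M1: Pc = R·M1+t = (-0.12635, -0.06990, +1.22558); u = 411.2·(-0.12635)/1.22558 + 316.9 = 274.5066, v = 784.3·(-0.06990)/1.22558 + 233.7 = 188.9672
M2: Pc = R·M2+t = (-0.06473, -0.24936, +1.29190); u = 411.2·(-0.06473)/1.29190 + 316.9 = 296.2961, v = 784.3·(-0.24936)/1.29190 + 233.7 = 82.3158
M3: Pc = R·M3+t = (-0.24665, -0.32590, +1.25382); u = 411.2·(-0.24665)/1.25382 + 316.9 = 236.0102, v = 784.3·(-0.32590)/1.25382 + 233.7 = 29.8407

c0=(210.16, 136.98) c1=(274.51, 188.97) c2=(296.30, 82.32) c3=(236.01, 29.84)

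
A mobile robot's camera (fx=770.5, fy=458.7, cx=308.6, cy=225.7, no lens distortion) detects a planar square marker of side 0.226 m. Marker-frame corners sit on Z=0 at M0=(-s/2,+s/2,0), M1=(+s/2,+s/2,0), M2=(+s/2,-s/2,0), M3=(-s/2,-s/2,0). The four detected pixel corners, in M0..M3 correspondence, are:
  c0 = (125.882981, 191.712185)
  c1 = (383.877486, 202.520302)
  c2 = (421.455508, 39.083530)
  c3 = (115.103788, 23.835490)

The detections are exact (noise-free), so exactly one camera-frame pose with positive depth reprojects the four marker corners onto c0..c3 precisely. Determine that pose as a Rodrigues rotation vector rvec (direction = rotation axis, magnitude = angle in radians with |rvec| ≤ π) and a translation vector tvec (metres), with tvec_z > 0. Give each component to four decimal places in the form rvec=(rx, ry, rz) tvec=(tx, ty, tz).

rvec=(0.4938, -0.0189, 0.0758) tvec=(-0.0376, -0.1412, 0.6212)

Intrinsics K: fx=770.5, fy=458.7, cx=308.6, cy=225.7
Marker side s = 0.226 m; corners in marker frame (Z=0):
  M0 = (-0.1130, +0.1130, 0)
  M1 = (+0.1130, +0.1130, 0)
  M2 = (+0.1130, -0.1130, 0)
  M3 = (-0.1130, -0.1130, 0)
Detected image corners:
  c0 = (125.882981, 191.712185) px
  c1 = (383.877486, 202.520302) px
  c2 = (421.455508, 39.083530) px
  c3 = (115.103788, 23.835490) px
Planar DLT: solve 8×8 A·h = b for H (H[2,2]=1):
  H  [+1254.71714 +139.08438 +261.94019]
  H  [+63.51454 +819.91170 +121.45454]
  H  [+0.05874 +0.76108 +1.00000]
B = K⁻¹H; ‖b₁‖=1.609727, ‖b₂‖=1.609727; λ = 2/(‖b₁‖+‖b₂‖) = 0.621223, sign → tz>0 ⇒ λ=+0.621223
r₁ = λ·B[:,0] = (+0.99701,+0.06806,+0.03649); r₂ = λ·B[:,1] = (-0.07723,+0.87778,+0.47280)
r₃ = r₁×r₂ = (+0.00015,-0.47421,+0.88041); SVD([r₁ r₂ r₃]) → R = UVᵀ:
  R  [+0.99701 -0.07723 +0.00015]
  R  [+0.06806 +0.87778 -0.47421]
  R  [+0.03649 +0.47280 +0.88041]
t = (-0.03762, -0.14118, +0.62122) m
tr R = 2.755204; θ = arccos((tr R − 1)/2) = 0.499959 rad = 28.646°
axis k = ((R−Rᵀ)₃₂, (R−Rᵀ)₁₃, (R−Rᵀ)₂₁) / (2 sinθ) = (+0.987724, -0.037899, +0.151539)
rvec = θ·k = (+0.493822, -0.018948, +0.075763)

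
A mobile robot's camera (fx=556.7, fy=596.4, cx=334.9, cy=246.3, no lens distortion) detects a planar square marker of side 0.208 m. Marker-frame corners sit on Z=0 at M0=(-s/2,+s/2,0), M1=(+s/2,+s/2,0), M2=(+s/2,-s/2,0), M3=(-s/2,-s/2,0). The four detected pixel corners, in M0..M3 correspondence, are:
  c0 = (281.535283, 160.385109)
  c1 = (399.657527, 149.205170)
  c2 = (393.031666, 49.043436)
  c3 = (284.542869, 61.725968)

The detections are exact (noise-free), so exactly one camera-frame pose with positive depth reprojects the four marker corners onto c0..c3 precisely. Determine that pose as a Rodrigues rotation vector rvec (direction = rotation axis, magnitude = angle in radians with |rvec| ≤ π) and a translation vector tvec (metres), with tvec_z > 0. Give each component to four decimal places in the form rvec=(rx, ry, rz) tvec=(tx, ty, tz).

rvec=(-0.4240, 0.1364, -0.0416) tvec=(0.0074, -0.2437, 1.0146)

Intrinsics K: fx=556.7, fy=596.4, cx=334.9, cy=246.3
Marker side s = 0.208 m; corners in marker frame (Z=0):
  M0 = (-0.1040, +0.1040, 0)
  M1 = (+0.1040, +0.1040, 0)
  M2 = (+0.1040, -0.1040, 0)
  M3 = (-0.1040, -0.1040, 0)
Detected image corners:
  c0 = (281.535283, 160.385109) px
  c1 = (399.657527, 149.205170) px
  c2 = (393.031666, 49.043436) px
  c3 = (284.542869, 61.725968) px
Planar DLT: solve 8×8 A·h = b for H (H[2,2]=1):
  H  [+502.48749 -129.78795 +338.93773]
  H  [-70.28242 +435.13657 +103.06231]
  H  [-0.12149 -0.40682 +1.00000]
B = K⁻¹H; ‖b₁‖=0.985568, ‖b₂‖=0.985568; λ = 2/(‖b₁‖+‖b₂‖) = 1.014643, sign → tz>0 ⇒ λ=+1.014643
r₁ = λ·B[:,0] = (+0.98999,-0.06866,-0.12327); r₂ = λ·B[:,1] = (+0.01177,+0.91076,-0.41278)
r₃ = r₁×r₂ = (+0.14061,+0.40720,+0.90245); SVD([r₁ r₂ r₃]) → R = UVᵀ:
  R  [+0.98999 +0.01177 +0.14061]
  R  [-0.06866 +0.91076 +0.40720]
  R  [-0.12327 -0.41278 +0.90245]
t = (+0.00736, -0.24369, +1.01464) m
tr R = 2.803203; θ = arccos((tr R − 1)/2) = 0.447339 rad = 25.631°
axis k = ((R−Rᵀ)₃₂, (R−Rᵀ)₁₃, (R−Rᵀ)₂₁) / (2 sinθ) = (-0.947796, +0.305025, -0.092965)
rvec = θ·k = (-0.423986, +0.136450, -0.041587)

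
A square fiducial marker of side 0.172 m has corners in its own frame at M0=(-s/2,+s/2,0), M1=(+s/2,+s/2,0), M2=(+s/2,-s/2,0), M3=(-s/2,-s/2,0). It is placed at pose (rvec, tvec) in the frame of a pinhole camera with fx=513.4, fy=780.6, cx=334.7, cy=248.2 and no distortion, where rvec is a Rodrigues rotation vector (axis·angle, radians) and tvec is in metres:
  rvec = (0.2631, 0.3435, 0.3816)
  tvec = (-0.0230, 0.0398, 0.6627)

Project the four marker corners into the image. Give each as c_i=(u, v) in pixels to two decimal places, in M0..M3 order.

Intrinsics K: fx=513.4, fy=780.6, cx=334.7, cy=248.2
Marker side s = 0.172 m; corners in marker frame (Z=0):
  M0 = (-0.0860, +0.0860, 0)
  M1 = (+0.0860, +0.0860, 0)
  M2 = (+0.0860, -0.0860, 0)
  M3 = (-0.0860, -0.0860, 0)
rvec = (0.2631, 0.3435, 0.3816), |rvec| = θ = 0.57692 rad = 33.055°
Rodrigues: sinθ=0.54544, 1−cosθ=0.16185; R = I + sinθ·[k]× + (1−cosθ)·[k]×²:
    [+0.87181 -0.31683 +0.37358]
    [+0.40473 +0.89553 -0.18500]
    [-0.27594 +0.31249 +0.90896]
t = (-0.0230, 0.0398, 0.6627) m
M0: Pc = R·M0+t = (-0.12522, +0.08201, +0.71330); u = 513.4·(-0.12522)/0.71330 + 334.7 = 244.5707, v = 780.6·(+0.08201)/0.71330 + 248.2 = 337.9455
M1: Pc = R·M1+t = (+0.02473, +0.15162, +0.66584); u = 513.4·(+0.02473)/0.66584 + 334.7 = 353.7666, v = 780.6·(+0.15162)/0.66584 + 248.2 = 425.9537
M2: Pc = R·M2+t = (+0.07922, -0.00241, +0.61210); u = 513.4·(+0.07922)/0.61210 + 334.7 = 401.1492, v = 780.6·(-0.00241)/0.61210 + 248.2 = 245.1284
M3: Pc = R·M3+t = (-0.07073, -0.07202, +0.65956); u = 513.4·(-0.07073)/0.65956 + 334.7 = 279.6452, v = 780.6·(-0.07202)/0.65956 + 248.2 = 162.9604

c0=(244.57, 337.95) c1=(353.77, 425.95) c2=(401.15, 245.13) c3=(279.65, 162.96)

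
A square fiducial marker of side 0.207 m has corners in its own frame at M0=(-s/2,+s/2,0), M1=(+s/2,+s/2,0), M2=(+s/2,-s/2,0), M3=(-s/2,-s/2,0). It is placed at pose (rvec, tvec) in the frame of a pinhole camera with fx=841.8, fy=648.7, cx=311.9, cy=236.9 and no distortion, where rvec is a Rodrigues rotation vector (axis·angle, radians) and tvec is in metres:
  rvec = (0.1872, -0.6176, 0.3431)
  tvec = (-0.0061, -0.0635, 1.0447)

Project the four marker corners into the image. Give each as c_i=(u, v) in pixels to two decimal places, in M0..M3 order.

Intrinsics K: fx=841.8, fy=648.7, cx=311.9, cy=236.9
Marker side s = 0.207 m; corners in marker frame (Z=0):
  M0 = (-0.1035, +0.1035, 0)
  M1 = (+0.1035, +0.1035, 0)
  M2 = (+0.1035, -0.1035, 0)
  M3 = (-0.1035, -0.1035, 0)
rvec = (0.1872, -0.6176, 0.3431), |rvec| = θ = 0.73088 rad = 41.877°
Rodrigues: sinθ=0.66753, 1−cosθ=0.25542; R = I + sinθ·[k]× + (1−cosθ)·[k]×²:
    [+0.76134 -0.36864 -0.53335]
    [+0.25808 +0.92696 -0.27229]
    [+0.59477 +0.06966 +0.80087]
t = (-0.0061, -0.0635, 1.0447) m
M0: Pc = R·M0+t = (-0.12305, +0.00573, +0.99035); u = 841.8·(-0.12305)/0.99035 + 311.9 = 207.3049, v = 648.7·(+0.00573)/0.99035 + 236.9 = 240.6527
M1: Pc = R·M1+t = (+0.03454, +0.05915, +1.11347); u = 841.8·(+0.03454)/1.11347 + 311.9 = 338.0163, v = 648.7·(+0.05915)/1.11347 + 236.9 = 271.3613
M2: Pc = R·M2+t = (+0.11085, -0.13273, +1.09905); u = 841.8·(+0.11085)/1.09905 + 311.9 = 396.8060, v = 648.7·(-0.13273)/1.09905 + 236.9 = 158.5583
M3: Pc = R·M3+t = (-0.04674, -0.18615, +0.97593); u = 841.8·(-0.04674)/0.97593 + 311.9 = 271.5799, v = 648.7·(-0.18615)/0.97593 + 236.9 = 113.1654

c0=(207.30, 240.65) c1=(338.02, 271.36) c2=(396.81, 158.56) c3=(271.58, 113.17)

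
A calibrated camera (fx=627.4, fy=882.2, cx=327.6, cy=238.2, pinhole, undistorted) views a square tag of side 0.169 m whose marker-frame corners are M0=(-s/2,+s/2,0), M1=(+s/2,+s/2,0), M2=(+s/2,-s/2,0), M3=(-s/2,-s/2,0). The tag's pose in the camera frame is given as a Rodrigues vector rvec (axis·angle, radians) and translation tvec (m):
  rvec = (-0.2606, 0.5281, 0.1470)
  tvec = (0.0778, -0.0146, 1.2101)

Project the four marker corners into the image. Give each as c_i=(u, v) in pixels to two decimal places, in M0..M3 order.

Intrinsics K: fx=627.4, fy=882.2, cx=327.6, cy=238.2
Marker side s = 0.169 m; corners in marker frame (Z=0):
  M0 = (-0.0845, +0.0845, 0)
  M1 = (+0.0845, +0.0845, 0)
  M2 = (+0.0845, -0.0845, 0)
  M3 = (-0.0845, -0.0845, 0)
rvec = (-0.2606, 0.5281, 0.1470), |rvec| = θ = 0.60697 rad = 34.777°
Rodrigues: sinθ=0.57038, 1−cosθ=0.17862; R = I + sinθ·[k]× + (1−cosθ)·[k]×²:
    [+0.85431 -0.20486 +0.47769]
    [+0.07141 +0.95660 +0.28253]
    [-0.51484 -0.20725 +0.83186]
t = (0.0778, -0.0146, 1.2101) m
M0: Pc = R·M0+t = (-0.01170, +0.06020, +1.23609); u = 627.4·(-0.01170)/1.23609 + 327.6 = 321.6615, v = 882.2·(+0.06020)/1.23609 + 238.2 = 281.1634
M1: Pc = R·M1+t = (+0.13268, +0.07227, +1.14908); u = 627.4·(+0.13268)/1.14908 + 327.6 = 400.0423, v = 882.2·(+0.07227)/1.14908 + 238.2 = 293.6824
M2: Pc = R·M2+t = (+0.16730, -0.08940, +1.18411); u = 627.4·(+0.16730)/1.18411 + 327.6 = 416.2438, v = 882.2·(-0.08940)/1.18411 + 238.2 = 171.5956
M3: Pc = R·M3+t = (+0.02292, -0.10147, +1.27112); u = 627.4·(+0.02292)/1.27112 + 327.6 = 338.9139, v = 882.2·(-0.10147)/1.27112 + 238.2 = 167.7784

c0=(321.66, 281.16) c1=(400.04, 293.68) c2=(416.24, 171.60) c3=(338.91, 167.78)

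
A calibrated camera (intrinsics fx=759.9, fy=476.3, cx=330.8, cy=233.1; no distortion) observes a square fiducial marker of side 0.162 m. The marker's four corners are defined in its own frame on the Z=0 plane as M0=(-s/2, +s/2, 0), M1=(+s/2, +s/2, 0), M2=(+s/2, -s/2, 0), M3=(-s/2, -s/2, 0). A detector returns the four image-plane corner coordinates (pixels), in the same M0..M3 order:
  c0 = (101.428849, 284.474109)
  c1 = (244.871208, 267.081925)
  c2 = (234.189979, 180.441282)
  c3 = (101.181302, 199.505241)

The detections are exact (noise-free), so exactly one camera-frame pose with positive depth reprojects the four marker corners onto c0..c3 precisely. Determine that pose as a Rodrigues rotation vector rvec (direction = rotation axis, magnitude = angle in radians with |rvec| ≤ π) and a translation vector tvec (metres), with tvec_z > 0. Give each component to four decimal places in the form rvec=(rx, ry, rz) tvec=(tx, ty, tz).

Intrinsics K: fx=759.9, fy=476.3, cx=330.8, cy=233.1
Marker side s = 0.162 m; corners in marker frame (Z=0):
  M0 = (-0.0810, +0.0810, 0)
  M1 = (+0.0810, +0.0810, 0)
  M2 = (+0.0810, -0.0810, 0)
  M3 = (-0.0810, -0.0810, 0)
Detected image corners:
  c0 = (101.428849, 284.474109) px
  c1 = (244.871208, 267.081925) px
  c2 = (234.189979, 180.441282) px
  c3 = (101.181302, 199.505241) px
Planar DLT: solve 8×8 A·h = b for H (H[2,2]=1):
  H  [+814.99769 -44.77683 +169.09944]
  H  [-163.34335 +423.06260 +231.44682]
  H  [-0.21743 -0.45735 +1.00000]
B = K⁻¹H; ‖b₁‖=1.210569, ‖b₂‖=1.210569; λ = 2/(‖b₁‖+‖b₂‖) = 0.826058, sign → tz>0 ⇒ λ=+0.826058
r₁ = λ·B[:,0] = (+0.96414,-0.19539,-0.17961); r₂ = λ·B[:,1] = (+0.11579,+0.91862,-0.37780)
r₃ = r₁×r₂ = (+0.23881,+0.34345,+0.90830); SVD([r₁ r₂ r₃]) → R = UVᵀ:
  R  [+0.96414 +0.11579 +0.23881]
  R  [-0.19539 +0.91862 +0.34345]
  R  [-0.17961 -0.37780 +0.90830]
t = (-0.17578, -0.00287, +0.82606) m
tr R = 2.791060; θ = arccos((tr R − 1)/2) = 0.461176 rad = 26.423°
axis k = ((R−Rᵀ)₃₂, (R−Rᵀ)₁₃, (R−Rᵀ)₂₁) / (2 sinθ) = (-0.810391, +0.470128, -0.349638)
rvec = θ·k = (-0.373732, +0.216811, -0.161245)

rvec=(-0.3737, 0.2168, -0.1612) tvec=(-0.1758, -0.0029, 0.8261)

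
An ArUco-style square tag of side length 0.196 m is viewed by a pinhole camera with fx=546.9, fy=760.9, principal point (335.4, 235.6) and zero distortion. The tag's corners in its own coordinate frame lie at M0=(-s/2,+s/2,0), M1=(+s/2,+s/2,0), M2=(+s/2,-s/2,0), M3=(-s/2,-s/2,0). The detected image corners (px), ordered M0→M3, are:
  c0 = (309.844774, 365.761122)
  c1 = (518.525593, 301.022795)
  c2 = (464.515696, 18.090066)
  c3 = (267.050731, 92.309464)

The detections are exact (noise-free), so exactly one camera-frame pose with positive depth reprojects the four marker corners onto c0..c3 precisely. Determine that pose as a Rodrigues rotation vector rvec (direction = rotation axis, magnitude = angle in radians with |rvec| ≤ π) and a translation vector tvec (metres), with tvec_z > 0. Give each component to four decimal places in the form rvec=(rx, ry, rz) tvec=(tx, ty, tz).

Intrinsics K: fx=546.9, fy=760.9, cx=335.4, cy=235.6
Marker side s = 0.196 m; corners in marker frame (Z=0):
  M0 = (-0.0980, +0.0980, 0)
  M1 = (+0.0980, +0.0980, 0)
  M2 = (+0.0980, -0.0980, 0)
  M3 = (-0.0980, -0.0980, 0)
Detected image corners:
  c0 = (309.844774, 365.761122) px
  c1 = (518.525593, 301.022795) px
  c2 = (464.515696, 18.090066) px
  c3 = (267.050731, 92.309464) px
Planar DLT: solve 8×8 A·h = b for H (H[2,2]=1):
  H  [+945.54449 +157.83789 +387.15223]
  H  [-399.81398 +1374.72717 +191.98855]
  H  [-0.23054 -0.22684 +1.00000]
B = K⁻¹H; ‖b₁‖=1.938386, ‖b₂‖=1.938386; λ = 2/(‖b₁‖+‖b₂‖) = 0.515893, sign → tz>0 ⇒ λ=+0.515893
r₁ = λ·B[:,0] = (+0.96487,-0.23425,-0.11893); r₂ = λ·B[:,1] = (+0.22066,+0.96831,-0.11703)
r₃ = r₁×r₂ = (+0.14258,+0.08667,+0.98598); SVD([r₁ r₂ r₃]) → R = UVᵀ:
  R  [+0.96487 +0.22066 +0.14258]
  R  [-0.23425 +0.96831 +0.08667]
  R  [-0.11893 -0.11703 +0.98598]
t = (+0.04882, -0.02957, +0.51589) m
tr R = 2.919161; θ = arccos((tr R − 1)/2) = 0.285288 rad = 16.346°
axis k = ((R−Rᵀ)₃₂, (R−Rᵀ)₁₃, (R−Rᵀ)₂₁) / (2 sinθ) = (-0.361892, +0.464599, -0.808196)
rvec = θ·k = (-0.103244, +0.132545, -0.230569)

rvec=(-0.1032, 0.1325, -0.2306) tvec=(0.0488, -0.0296, 0.5159)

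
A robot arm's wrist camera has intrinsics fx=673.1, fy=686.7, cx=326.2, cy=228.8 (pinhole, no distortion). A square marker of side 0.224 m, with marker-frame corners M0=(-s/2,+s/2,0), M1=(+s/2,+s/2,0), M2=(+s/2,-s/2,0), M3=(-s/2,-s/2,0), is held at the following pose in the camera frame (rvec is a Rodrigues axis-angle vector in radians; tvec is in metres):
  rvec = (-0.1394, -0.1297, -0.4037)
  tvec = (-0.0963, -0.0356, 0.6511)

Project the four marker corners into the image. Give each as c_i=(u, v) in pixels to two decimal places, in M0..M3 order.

Intrinsics K: fx=673.1, fy=686.7, cx=326.2, cy=228.8
Marker side s = 0.224 m; corners in marker frame (Z=0):
  M0 = (-0.1120, +0.1120, 0)
  M1 = (+0.1120, +0.1120, 0)
  M2 = (+0.1120, -0.1120, 0)
  M3 = (-0.1120, -0.1120, 0)
rvec = (-0.1394, -0.1297, -0.4037), |rvec| = θ = 0.44635 rad = 25.574°
Rodrigues: sinθ=0.43168, 1−cosθ=0.09797; R = I + sinθ·[k]× + (1−cosθ)·[k]×²:
    [+0.91158 +0.39932 -0.09776]
    [-0.38154 +0.91030 +0.16057]
    [+0.15311 -0.10907 +0.98217]
t = (-0.0963, -0.0356, 0.6511) m
M0: Pc = R·M0+t = (-0.15367, +0.10909, +0.62174); u = 673.1·(-0.15367)/0.62174 + 326.2 = 159.8307, v = 686.7·(+0.10909)/0.62174 + 228.8 = 349.2841
M1: Pc = R·M1+t = (+0.05052, +0.02362, +0.65603); u = 673.1·(+0.05052)/0.65603 + 326.2 = 378.0356, v = 686.7·(+0.02362)/0.65603 + 228.8 = 253.5258
M2: Pc = R·M2+t = (-0.03893, -0.18029, +0.68046); u = 673.1·(-0.03893)/0.68046 + 326.2 = 287.6950, v = 686.7·(-0.18029)/0.68046 + 228.8 = 46.8619
M3: Pc = R·M3+t = (-0.24312, -0.09482, +0.64617); u = 673.1·(-0.24312)/0.64617 + 326.2 = 72.9453, v = 686.7·(-0.09482)/0.64617 + 228.8 = 128.0305

c0=(159.83, 349.28) c1=(378.04, 253.53) c2=(287.70, 46.86) c3=(72.95, 128.03)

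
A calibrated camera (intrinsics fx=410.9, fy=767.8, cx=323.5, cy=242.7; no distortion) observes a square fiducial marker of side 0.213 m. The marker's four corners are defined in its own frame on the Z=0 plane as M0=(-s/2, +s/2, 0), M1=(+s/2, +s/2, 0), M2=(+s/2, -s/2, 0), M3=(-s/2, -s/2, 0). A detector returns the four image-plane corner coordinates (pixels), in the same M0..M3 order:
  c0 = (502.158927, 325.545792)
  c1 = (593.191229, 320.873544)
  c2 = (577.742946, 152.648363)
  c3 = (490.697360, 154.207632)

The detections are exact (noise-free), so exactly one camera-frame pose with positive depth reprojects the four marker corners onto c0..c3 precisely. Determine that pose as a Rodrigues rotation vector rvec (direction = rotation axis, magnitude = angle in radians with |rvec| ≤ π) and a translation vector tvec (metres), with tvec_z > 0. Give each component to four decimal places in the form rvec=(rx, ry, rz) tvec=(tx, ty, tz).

Intrinsics K: fx=410.9, fy=767.8, cx=323.5, cy=242.7
Marker side s = 0.213 m; corners in marker frame (Z=0):
  M0 = (-0.1065, +0.1065, 0)
  M1 = (+0.1065, +0.1065, 0)
  M2 = (+0.1065, -0.1065, 0)
  M3 = (-0.1065, -0.1065, 0)
Detected image corners:
  c0 = (502.158927, 325.545792) px
  c1 = (593.191229, 320.873544) px
  c2 = (577.742946, 152.648363) px
  c3 = (490.697360, 154.207632) px
Planar DLT: solve 8×8 A·h = b for H (H[2,2]=1):
  H  [+462.15668 -57.16548 +541.17689]
  H  [+5.08636 +743.98305 +236.29271]
  H  [+0.08200 -0.22260 +1.00000]
B = K⁻¹H; ‖b₁‖=1.063529, ‖b₂‖=1.063529; λ = 2/(‖b₁‖+‖b₂‖) = 0.940266, sign → tz>0 ⇒ λ=+0.940266
r₁ = λ·B[:,0] = (+0.99686,-0.01814,+0.07710); r₂ = λ·B[:,1] = (+0.03397,+0.97726,-0.20930)
r₃ = r₁×r₂ = (-0.07155,+0.21127,+0.97481); SVD([r₁ r₂ r₃]) → R = UVᵀ:
  R  [+0.99686 +0.03397 -0.07155]
  R  [-0.01814 +0.97726 +0.21127]
  R  [+0.07710 -0.20930 +0.97481]
t = (+0.49811, -0.00785, +0.94027) m
tr R = 2.948925; θ = arccos((tr R − 1)/2) = 0.226482 rad = 12.976°
axis k = ((R−Rᵀ)₃₂, (R−Rᵀ)₁₃, (R−Rᵀ)₂₁) / (2 sinθ) = (-0.936474, -0.330984, -0.116041)
rvec = θ·k = (-0.212094, -0.074962, -0.026281)

rvec=(-0.2121, -0.0750, -0.0263) tvec=(0.4981, -0.0078, 0.9403)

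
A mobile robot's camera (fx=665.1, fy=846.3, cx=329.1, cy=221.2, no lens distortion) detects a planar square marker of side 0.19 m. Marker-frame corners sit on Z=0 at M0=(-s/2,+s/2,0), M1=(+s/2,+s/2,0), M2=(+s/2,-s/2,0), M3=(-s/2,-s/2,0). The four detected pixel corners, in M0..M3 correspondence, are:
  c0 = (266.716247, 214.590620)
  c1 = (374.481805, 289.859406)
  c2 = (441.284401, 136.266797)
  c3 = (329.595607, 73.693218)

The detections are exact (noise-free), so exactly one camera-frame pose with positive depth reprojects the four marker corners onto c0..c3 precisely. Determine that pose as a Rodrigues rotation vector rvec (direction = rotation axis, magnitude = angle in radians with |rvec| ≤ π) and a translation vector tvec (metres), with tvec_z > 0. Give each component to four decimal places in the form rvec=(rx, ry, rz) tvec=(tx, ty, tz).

Intrinsics K: fx=665.1, fy=846.3, cx=329.1, cy=221.2
Marker side s = 0.19 m; corners in marker frame (Z=0):
  M0 = (-0.0950, +0.0950, 0)
  M1 = (+0.0950, +0.0950, 0)
  M2 = (+0.0950, -0.0950, 0)
  M3 = (-0.0950, -0.0950, 0)
Detected image corners:
  c0 = (266.716247, 214.590620) px
  c1 = (374.481805, 289.859406) px
  c2 = (441.284401, 136.266797) px
  c3 = (329.595607, 73.693218) px
Planar DLT: solve 8×8 A·h = b for H (H[2,2]=1):
  H  [+427.73072 -362.96639 +351.00016]
  H  [+286.73487 +762.43827 +176.77480]
  H  [-0.42446 -0.06264 +1.00000]
B = K⁻¹H; ‖b₁‖=1.053699, ‖b₂‖=1.053699; λ = 2/(‖b₁‖+‖b₂‖) = 0.949038, sign → tz>0 ⇒ λ=+0.949038
r₁ = λ·B[:,0] = (+0.80966,+0.42683,-0.40283); r₂ = λ·B[:,1] = (-0.48850,+0.87053,-0.05945)
r₃ = r₁×r₂ = (+0.32530,+0.24492,+0.91334); SVD([r₁ r₂ r₃]) → R = UVᵀ:
  R  [+0.80966 -0.48850 +0.32530]
  R  [+0.42683 +0.87053 +0.24492]
  R  [-0.40283 -0.05945 +0.91334]
t = (+0.03125, -0.04982, +0.94904) m
tr R = 2.593535; θ = arccos((tr R − 1)/2) = 0.648869 rad = 37.177°
axis k = ((R−Rᵀ)₃₂, (R−Rᵀ)₁₃, (R−Rᵀ)₂₁) / (2 sinθ) = (-0.251841, +0.602469, +0.757369)
rvec = θ·k = (-0.163412, +0.390923, +0.491434)

rvec=(-0.1634, 0.3909, 0.4914) tvec=(0.0312, -0.0498, 0.9490)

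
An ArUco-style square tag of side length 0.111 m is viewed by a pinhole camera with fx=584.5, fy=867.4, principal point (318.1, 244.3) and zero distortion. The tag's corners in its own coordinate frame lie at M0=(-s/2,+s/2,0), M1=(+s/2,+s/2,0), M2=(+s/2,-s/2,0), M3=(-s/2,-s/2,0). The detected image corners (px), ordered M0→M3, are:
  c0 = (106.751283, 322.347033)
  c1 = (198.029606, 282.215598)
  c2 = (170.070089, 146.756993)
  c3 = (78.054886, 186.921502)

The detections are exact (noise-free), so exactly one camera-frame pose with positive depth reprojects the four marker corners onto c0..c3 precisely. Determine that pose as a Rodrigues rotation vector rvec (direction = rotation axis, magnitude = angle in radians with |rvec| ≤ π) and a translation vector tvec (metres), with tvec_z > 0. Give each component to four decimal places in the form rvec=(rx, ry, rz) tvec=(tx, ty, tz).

rvec=(0.0436, -0.0185, -0.2879) tvec=(-0.2096, -0.0075, 0.6813)

Intrinsics K: fx=584.5, fy=867.4, cx=318.1, cy=244.3
Marker side s = 0.111 m; corners in marker frame (Z=0):
  M0 = (-0.0555, +0.0555, 0)
  M1 = (+0.0555, +0.0555, 0)
  M2 = (+0.0555, -0.0555, 0)
  M3 = (-0.0555, -0.0555, 0)
Detected image corners:
  c0 = (106.751283, 322.347033) px
  c1 = (198.029606, 282.215598) px
  c2 = (170.070089, 146.756993) px
  c3 = (78.054886, 186.921502) px
Planar DLT: solve 8×8 A·h = b for H (H[2,2]=1):
  H  [+828.07446 +264.46190 +138.32402]
  H  [-357.55191 +1235.90968 +234.79236]
  H  [+0.01765 +0.06698 +1.00000]
B = K⁻¹H; ‖b₁‖=1.467762, ‖b₂‖=1.467762; λ = 2/(‖b₁‖+‖b₂‖) = 0.681309, sign → tz>0 ⇒ λ=+0.681309
r₁ = λ·B[:,0] = (+0.95868,-0.28423,+0.01203); r₂ = λ·B[:,1] = (+0.28343,+0.95791,+0.04563)
r₃ = r₁×r₂ = (-0.02449,-0.04034,+0.99889); SVD([r₁ r₂ r₃]) → R = UVᵀ:
  R  [+0.95868 +0.28343 -0.02449]
  R  [-0.28423 +0.95791 -0.04034]
  R  [+0.01203 +0.04563 +0.99889]
t = (-0.20955, -0.00747, +0.68131) m
tr R = 2.915473; θ = arccos((tr R − 1)/2) = 0.291769 rad = 16.717°
axis k = ((R−Rᵀ)₃₂, (R−Rᵀ)₁₃, (R−Rᵀ)₂₁) / (2 sinθ) = (+0.149442, -0.063481, -0.986731)
rvec = θ·k = (+0.043602, -0.018522, -0.287897)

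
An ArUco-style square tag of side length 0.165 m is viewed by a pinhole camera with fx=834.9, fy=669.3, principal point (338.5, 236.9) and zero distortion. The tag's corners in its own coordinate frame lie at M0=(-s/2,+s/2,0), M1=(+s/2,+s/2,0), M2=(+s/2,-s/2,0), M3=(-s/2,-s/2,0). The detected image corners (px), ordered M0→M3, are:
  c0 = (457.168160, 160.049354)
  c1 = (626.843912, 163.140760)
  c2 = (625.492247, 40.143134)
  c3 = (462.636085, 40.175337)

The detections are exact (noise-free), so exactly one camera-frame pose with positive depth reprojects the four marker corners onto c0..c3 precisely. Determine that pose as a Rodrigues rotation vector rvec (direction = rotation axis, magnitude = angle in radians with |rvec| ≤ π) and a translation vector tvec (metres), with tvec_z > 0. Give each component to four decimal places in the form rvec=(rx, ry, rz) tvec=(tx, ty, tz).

rvec=(-0.2179, 0.1252, 0.0519) tvec=(0.2066, -0.1739, 0.8476)

Intrinsics K: fx=834.9, fy=669.3, cx=338.5, cy=236.9
Marker side s = 0.165 m; corners in marker frame (Z=0):
  M0 = (-0.0825, +0.0825, 0)
  M1 = (+0.0825, +0.0825, 0)
  M2 = (+0.0825, -0.0825, 0)
  M3 = (-0.0825, -0.0825, 0)
Detected image corners:
  c0 = (457.168160, 160.049354) px
  c1 = (626.843912, 163.140760) px
  c2 = (625.492247, 40.143134) px
  c3 = (462.636085, 40.175337) px
Planar DLT: solve 8×8 A·h = b for H (H[2,2]=1):
  H  [+924.30345 -148.74978 +542.00882]
  H  [-6.33304 +710.58836 +99.61283]
  H  [-0.15274 -0.25047 +1.00000]
B = K⁻¹H; ‖b₁‖=1.179788, ‖b₂‖=1.179788; λ = 2/(‖b₁‖+‖b₂‖) = 0.847610, sign → tz>0 ⇒ λ=+0.847610
r₁ = λ·B[:,0] = (+0.99086,+0.03780,-0.12946); r₂ = λ·B[:,1] = (-0.06494,+0.97504,-0.21230)
r₃ = r₁×r₂ = (+0.11821,+0.21877,+0.96859); SVD([r₁ r₂ r₃]) → R = UVᵀ:
  R  [+0.99086 -0.06494 +0.11821]
  R  [+0.03780 +0.97504 +0.21877]
  R  [-0.12946 -0.21230 +0.96859]
t = (+0.20661, -0.17386, +0.84761) m
tr R = 2.934497; θ = arccos((tr R − 1)/2) = 0.256639 rad = 14.704°
axis k = ((R−Rᵀ)₃₂, (R−Rᵀ)₁₃, (R−Rᵀ)₂₁) / (2 sinθ) = (-0.849138, +0.487859, +0.202382)
rvec = θ·k = (-0.217922, +0.125204, +0.051939)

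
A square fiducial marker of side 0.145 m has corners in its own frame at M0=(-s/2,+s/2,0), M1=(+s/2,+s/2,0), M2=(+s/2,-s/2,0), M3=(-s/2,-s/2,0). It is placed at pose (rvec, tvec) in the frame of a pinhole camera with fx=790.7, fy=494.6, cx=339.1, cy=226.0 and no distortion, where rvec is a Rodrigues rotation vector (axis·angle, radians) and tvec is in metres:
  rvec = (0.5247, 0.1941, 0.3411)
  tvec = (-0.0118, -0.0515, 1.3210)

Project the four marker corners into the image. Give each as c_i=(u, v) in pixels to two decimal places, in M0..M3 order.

Intrinsics K: fx=790.7, fy=494.6, cx=339.1, cy=226.0
Marker side s = 0.145 m; corners in marker frame (Z=0):
  M0 = (-0.0725, +0.0725, 0)
  M1 = (+0.0725, +0.0725, 0)
  M2 = (+0.0725, -0.0725, 0)
  M3 = (-0.0725, -0.0725, 0)
rvec = (0.5247, 0.1941, 0.3411), |rvec| = θ = 0.65524 rad = 37.542°
Rodrigues: sinθ=0.60935, 1−cosθ=0.20710; R = I + sinθ·[k]× + (1−cosθ)·[k]×²:
    [+0.92570 -0.26808 +0.26684]
    [+0.36634 +0.81108 -0.45602]
    [-0.09417 +0.51989 +0.84903]
t = (-0.0118, -0.0515, 1.3210) m
M0: Pc = R·M0+t = (-0.09835, -0.01926, +1.36552); u = 790.7·(-0.09835)/1.36552 + 339.1 = 282.1509, v = 494.6·(-0.01926)/1.36552 + 226.0 = 219.0252
M1: Pc = R·M1+t = (+0.03588, +0.03386, +1.35186); u = 790.7·(+0.03588)/1.35186 + 339.1 = 360.0845, v = 494.6·(+0.03386)/1.35186 + 226.0 = 238.3891
M2: Pc = R·M2+t = (+0.07475, -0.08374, +1.27648); u = 790.7·(+0.07475)/1.27648 + 339.1 = 385.4028, v = 494.6·(-0.08374)/1.27648 + 226.0 = 193.5517
M3: Pc = R·M3+t = (-0.05948, -0.13686, +1.29014); u = 790.7·(-0.05948)/1.29014 + 339.1 = 302.6474, v = 494.6·(-0.13686)/1.29014 + 226.0 = 173.5309

c0=(282.15, 219.03) c1=(360.08, 238.39) c2=(385.40, 193.55) c3=(302.65, 173.53)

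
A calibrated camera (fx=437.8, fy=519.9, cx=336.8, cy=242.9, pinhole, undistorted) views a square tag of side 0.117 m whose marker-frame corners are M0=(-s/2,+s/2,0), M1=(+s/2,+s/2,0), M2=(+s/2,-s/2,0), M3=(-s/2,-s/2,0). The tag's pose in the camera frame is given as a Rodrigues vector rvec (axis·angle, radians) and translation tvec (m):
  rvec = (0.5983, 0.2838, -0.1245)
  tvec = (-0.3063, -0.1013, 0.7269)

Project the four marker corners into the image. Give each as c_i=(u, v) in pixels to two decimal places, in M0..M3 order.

Intrinsics K: fx=437.8, fy=519.9, cx=336.8, cy=242.9
Marker side s = 0.117 m; corners in marker frame (Z=0):
  M0 = (-0.0585, +0.0585, 0)
  M1 = (+0.0585, +0.0585, 0)
  M2 = (+0.0585, -0.0585, 0)
  M3 = (-0.0585, -0.0585, 0)
rvec = (0.5983, 0.2838, -0.1245), |rvec| = θ = 0.67380 rad = 38.606°
Rodrigues: sinθ=0.62396, 1−cosθ=0.21854; R = I + sinθ·[k]× + (1−cosθ)·[k]×²:
    [+0.95377 +0.19703 +0.22695]
    [-0.03356 +0.82023 -0.57105]
    [-0.29866 +0.53704 +0.78892]
t = (-0.3063, -0.1013, 0.7269) m
M0: Pc = R·M0+t = (-0.35057, -0.05135, +0.77579); u = 437.8·(-0.35057)/0.77579 + 336.8 = 138.9635, v = 519.9·(-0.05135)/0.77579 + 242.9 = 208.4850
M1: Pc = R·M1+t = (-0.23898, -0.05528, +0.74084); u = 437.8·(-0.23898)/0.74084 + 336.8 = 195.5763, v = 519.9·(-0.05528)/0.74084 + 242.9 = 204.1065
M2: Pc = R·M2+t = (-0.26203, -0.15125, +0.67801); u = 437.8·(-0.26203)/0.67801 + 336.8 = 167.6038, v = 519.9·(-0.15125)/0.67801 + 242.9 = 126.9242
M3: Pc = R·M3+t = (-0.37362, -0.14732, +0.71296); u = 437.8·(-0.37362)/0.71296 + 336.8 = 107.3726, v = 519.9·(-0.14732)/0.71296 + 242.9 = 135.4714

c0=(138.96, 208.48) c1=(195.58, 204.11) c2=(167.60, 126.92) c3=(107.37, 135.47)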